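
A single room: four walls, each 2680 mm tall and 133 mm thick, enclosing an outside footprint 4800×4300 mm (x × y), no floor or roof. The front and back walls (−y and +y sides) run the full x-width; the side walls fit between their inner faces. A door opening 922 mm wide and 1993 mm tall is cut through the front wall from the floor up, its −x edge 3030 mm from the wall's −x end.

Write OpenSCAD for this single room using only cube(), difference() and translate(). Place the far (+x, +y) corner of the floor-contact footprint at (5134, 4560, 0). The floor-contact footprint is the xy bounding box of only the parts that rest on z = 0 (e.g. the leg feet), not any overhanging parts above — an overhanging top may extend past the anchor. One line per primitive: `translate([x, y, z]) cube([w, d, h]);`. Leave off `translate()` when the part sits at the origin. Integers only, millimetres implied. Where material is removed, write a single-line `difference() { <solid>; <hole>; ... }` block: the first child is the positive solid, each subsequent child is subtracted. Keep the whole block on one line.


difference() { translate([334, 260, 0]) cube([4800, 133, 2680]); translate([3364, 260, 0]) cube([922, 133, 1993]); }
translate([334, 4427, 0]) cube([4800, 133, 2680]);
translate([334, 393, 0]) cube([133, 4034, 2680]);
translate([5001, 393, 0]) cube([133, 4034, 2680]);


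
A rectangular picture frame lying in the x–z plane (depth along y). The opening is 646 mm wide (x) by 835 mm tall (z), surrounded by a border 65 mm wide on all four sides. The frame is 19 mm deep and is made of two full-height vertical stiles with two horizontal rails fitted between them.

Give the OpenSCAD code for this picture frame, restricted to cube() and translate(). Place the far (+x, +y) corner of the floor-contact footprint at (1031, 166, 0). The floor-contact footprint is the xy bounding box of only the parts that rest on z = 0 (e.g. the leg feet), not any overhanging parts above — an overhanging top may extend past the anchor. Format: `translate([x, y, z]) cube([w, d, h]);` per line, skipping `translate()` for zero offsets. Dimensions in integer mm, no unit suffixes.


translate([255, 147, 0]) cube([65, 19, 965]);
translate([966, 147, 0]) cube([65, 19, 965]);
translate([320, 147, 0]) cube([646, 19, 65]);
translate([320, 147, 900]) cube([646, 19, 65]);


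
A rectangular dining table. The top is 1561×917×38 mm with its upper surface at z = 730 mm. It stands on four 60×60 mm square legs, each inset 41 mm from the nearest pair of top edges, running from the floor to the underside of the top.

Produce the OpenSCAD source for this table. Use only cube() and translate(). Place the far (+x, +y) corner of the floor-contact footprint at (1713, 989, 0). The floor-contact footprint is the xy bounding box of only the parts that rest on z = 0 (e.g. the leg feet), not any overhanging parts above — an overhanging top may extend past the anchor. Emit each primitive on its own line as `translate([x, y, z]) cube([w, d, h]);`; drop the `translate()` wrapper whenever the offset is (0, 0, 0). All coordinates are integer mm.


translate([193, 113, 692]) cube([1561, 917, 38]);
translate([234, 154, 0]) cube([60, 60, 692]);
translate([1653, 154, 0]) cube([60, 60, 692]);
translate([234, 929, 0]) cube([60, 60, 692]);
translate([1653, 929, 0]) cube([60, 60, 692]);


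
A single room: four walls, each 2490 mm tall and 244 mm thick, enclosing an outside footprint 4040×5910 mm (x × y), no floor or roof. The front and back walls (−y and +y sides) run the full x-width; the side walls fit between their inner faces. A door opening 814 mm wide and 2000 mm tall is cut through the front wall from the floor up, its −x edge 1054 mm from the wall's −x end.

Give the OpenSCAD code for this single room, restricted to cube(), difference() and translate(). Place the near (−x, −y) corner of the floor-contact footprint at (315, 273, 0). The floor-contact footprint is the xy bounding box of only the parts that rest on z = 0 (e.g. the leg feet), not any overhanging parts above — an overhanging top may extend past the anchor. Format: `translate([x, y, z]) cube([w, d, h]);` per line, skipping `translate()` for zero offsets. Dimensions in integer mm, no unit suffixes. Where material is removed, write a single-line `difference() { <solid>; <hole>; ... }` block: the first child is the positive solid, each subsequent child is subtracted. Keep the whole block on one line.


difference() { translate([315, 273, 0]) cube([4040, 244, 2490]); translate([1369, 273, 0]) cube([814, 244, 2000]); }
translate([315, 5939, 0]) cube([4040, 244, 2490]);
translate([315, 517, 0]) cube([244, 5422, 2490]);
translate([4111, 517, 0]) cube([244, 5422, 2490]);


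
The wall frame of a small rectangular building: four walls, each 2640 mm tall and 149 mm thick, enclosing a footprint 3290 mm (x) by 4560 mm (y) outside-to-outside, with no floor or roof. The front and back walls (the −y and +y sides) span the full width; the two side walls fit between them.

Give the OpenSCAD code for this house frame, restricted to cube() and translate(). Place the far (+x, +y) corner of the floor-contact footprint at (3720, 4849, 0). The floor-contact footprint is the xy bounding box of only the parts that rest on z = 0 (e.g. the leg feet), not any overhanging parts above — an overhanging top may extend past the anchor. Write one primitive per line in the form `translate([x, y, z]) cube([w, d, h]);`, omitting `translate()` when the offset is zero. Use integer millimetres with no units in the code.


translate([430, 289, 0]) cube([3290, 149, 2640]);
translate([430, 4700, 0]) cube([3290, 149, 2640]);
translate([430, 438, 0]) cube([149, 4262, 2640]);
translate([3571, 438, 0]) cube([149, 4262, 2640]);


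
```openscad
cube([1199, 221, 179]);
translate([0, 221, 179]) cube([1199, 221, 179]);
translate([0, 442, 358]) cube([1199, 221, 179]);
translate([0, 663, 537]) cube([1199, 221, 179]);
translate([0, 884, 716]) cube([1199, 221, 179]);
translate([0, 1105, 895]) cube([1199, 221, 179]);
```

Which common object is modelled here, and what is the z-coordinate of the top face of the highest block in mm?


A staircase. The total rise is 1074 mm.

6 identical blocks, each offset up and back from the previous — a staircase. Each step is 179 mm tall and there are 6 of them, so the total rise is 6 × 179 = 1074 mm.


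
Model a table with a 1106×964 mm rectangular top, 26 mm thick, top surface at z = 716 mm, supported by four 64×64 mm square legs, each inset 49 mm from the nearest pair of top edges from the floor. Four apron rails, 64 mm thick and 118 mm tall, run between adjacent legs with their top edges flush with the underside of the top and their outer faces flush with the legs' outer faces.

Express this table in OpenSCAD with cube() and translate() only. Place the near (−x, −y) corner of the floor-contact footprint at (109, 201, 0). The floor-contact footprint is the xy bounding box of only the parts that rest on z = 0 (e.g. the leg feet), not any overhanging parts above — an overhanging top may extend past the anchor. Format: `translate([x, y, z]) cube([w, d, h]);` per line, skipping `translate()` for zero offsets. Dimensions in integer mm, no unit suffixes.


translate([60, 152, 690]) cube([1106, 964, 26]);
translate([109, 201, 0]) cube([64, 64, 690]);
translate([1053, 201, 0]) cube([64, 64, 690]);
translate([109, 1003, 0]) cube([64, 64, 690]);
translate([1053, 1003, 0]) cube([64, 64, 690]);
translate([173, 201, 572]) cube([880, 64, 118]);
translate([173, 1003, 572]) cube([880, 64, 118]);
translate([109, 265, 572]) cube([64, 738, 118]);
translate([1053, 265, 572]) cube([64, 738, 118]);


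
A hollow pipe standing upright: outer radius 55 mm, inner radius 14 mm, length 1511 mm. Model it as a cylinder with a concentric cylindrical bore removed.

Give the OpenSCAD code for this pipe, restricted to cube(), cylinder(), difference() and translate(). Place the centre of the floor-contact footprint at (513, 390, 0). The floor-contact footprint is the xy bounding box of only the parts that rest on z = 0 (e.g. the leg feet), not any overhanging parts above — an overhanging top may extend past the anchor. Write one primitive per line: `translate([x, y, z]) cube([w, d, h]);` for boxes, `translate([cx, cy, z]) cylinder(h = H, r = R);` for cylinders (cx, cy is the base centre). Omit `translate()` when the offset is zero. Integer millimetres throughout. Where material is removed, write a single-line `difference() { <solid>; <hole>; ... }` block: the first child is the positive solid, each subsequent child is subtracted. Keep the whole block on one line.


difference() { translate([513, 390, 0]) cylinder(h = 1511, r = 55); translate([513, 390, 0]) cylinder(h = 1511, r = 14); }


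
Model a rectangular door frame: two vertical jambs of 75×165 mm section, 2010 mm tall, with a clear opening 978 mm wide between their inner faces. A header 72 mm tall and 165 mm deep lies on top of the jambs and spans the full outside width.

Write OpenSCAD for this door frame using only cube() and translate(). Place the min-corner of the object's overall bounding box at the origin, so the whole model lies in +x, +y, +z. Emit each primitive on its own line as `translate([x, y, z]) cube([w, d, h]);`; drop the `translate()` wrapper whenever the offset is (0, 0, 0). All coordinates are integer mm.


cube([75, 165, 2010]);
translate([1053, 0, 0]) cube([75, 165, 2010]);
translate([0, 0, 2010]) cube([1128, 165, 72]);


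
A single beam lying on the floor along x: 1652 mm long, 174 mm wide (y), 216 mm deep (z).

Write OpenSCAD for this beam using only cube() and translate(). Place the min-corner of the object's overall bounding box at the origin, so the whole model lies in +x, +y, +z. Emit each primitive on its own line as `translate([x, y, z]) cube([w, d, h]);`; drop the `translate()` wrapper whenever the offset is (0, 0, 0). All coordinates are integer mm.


cube([1652, 174, 216]);


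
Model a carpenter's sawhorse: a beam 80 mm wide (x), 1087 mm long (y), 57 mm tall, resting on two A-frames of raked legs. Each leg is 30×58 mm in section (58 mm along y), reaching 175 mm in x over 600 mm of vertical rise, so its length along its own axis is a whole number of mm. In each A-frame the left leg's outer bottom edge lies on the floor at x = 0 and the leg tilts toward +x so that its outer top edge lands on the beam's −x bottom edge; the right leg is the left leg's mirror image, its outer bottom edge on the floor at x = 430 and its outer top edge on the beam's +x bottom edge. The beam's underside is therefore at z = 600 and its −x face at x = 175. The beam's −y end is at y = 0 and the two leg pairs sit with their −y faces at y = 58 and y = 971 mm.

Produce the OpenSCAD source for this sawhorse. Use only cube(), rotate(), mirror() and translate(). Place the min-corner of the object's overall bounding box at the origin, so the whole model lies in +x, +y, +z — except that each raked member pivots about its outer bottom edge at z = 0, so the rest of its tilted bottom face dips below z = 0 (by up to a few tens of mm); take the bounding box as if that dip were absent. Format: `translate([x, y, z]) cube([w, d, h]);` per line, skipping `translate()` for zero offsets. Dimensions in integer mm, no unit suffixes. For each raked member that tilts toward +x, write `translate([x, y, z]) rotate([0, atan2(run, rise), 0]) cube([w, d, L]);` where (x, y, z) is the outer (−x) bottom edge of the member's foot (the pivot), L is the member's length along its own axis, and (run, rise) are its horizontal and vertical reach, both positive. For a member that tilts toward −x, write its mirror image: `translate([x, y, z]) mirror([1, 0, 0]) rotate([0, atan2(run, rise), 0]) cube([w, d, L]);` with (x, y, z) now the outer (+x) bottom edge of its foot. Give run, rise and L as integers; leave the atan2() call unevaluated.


// leg length = √(175² + 600²) = 625
// right-leg outer foot x = 2·175 + 80 = 430
// beam min-corner = (175, 0, 600)
translate([175, 0, 600]) cube([80, 1087, 57]);
translate([0, 58, 0]) rotate([0, atan2(175, 600), 0]) cube([30, 58, 625]);
translate([430, 58, 0]) mirror([1, 0, 0]) rotate([0, atan2(175, 600), 0]) cube([30, 58, 625]);
translate([0, 971, 0]) rotate([0, atan2(175, 600), 0]) cube([30, 58, 625]);
translate([430, 971, 0]) mirror([1, 0, 0]) rotate([0, atan2(175, 600), 0]) cube([30, 58, 625]);


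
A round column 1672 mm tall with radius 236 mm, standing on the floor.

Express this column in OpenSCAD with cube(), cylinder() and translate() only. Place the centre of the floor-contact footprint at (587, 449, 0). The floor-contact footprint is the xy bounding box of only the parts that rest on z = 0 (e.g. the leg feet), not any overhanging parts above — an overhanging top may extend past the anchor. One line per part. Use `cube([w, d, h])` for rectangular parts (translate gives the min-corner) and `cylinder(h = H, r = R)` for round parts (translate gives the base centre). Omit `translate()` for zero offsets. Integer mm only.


translate([587, 449, 0]) cylinder(h = 1672, r = 236);


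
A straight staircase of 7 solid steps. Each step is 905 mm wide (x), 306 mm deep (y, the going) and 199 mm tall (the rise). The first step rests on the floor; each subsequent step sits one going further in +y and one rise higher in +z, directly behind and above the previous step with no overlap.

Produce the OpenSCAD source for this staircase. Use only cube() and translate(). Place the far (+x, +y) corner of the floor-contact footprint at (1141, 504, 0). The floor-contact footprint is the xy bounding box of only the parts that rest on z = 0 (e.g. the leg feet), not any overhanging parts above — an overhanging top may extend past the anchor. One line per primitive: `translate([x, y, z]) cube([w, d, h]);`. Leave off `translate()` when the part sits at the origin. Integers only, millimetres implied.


translate([236, 198, 0]) cube([905, 306, 199]);
translate([236, 504, 199]) cube([905, 306, 199]);
translate([236, 810, 398]) cube([905, 306, 199]);
translate([236, 1116, 597]) cube([905, 306, 199]);
translate([236, 1422, 796]) cube([905, 306, 199]);
translate([236, 1728, 995]) cube([905, 306, 199]);
translate([236, 2034, 1194]) cube([905, 306, 199]);


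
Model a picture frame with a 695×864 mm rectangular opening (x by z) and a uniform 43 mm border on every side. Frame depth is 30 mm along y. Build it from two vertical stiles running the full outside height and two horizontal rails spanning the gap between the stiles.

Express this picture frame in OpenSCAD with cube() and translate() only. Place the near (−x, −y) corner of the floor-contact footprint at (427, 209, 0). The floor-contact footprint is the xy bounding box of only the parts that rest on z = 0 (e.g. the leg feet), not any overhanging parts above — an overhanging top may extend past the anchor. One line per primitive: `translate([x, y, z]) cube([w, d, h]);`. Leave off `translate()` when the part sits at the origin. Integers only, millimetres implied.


translate([427, 209, 0]) cube([43, 30, 950]);
translate([1165, 209, 0]) cube([43, 30, 950]);
translate([470, 209, 0]) cube([695, 30, 43]);
translate([470, 209, 907]) cube([695, 30, 43]);


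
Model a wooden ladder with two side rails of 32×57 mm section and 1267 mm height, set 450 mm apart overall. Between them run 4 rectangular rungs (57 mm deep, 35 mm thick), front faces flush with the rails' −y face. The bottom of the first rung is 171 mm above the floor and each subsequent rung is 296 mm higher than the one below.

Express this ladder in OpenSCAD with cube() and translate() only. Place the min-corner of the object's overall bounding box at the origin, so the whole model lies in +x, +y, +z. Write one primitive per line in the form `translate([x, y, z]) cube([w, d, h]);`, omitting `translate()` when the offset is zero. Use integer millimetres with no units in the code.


cube([32, 57, 1267]);
translate([418, 0, 0]) cube([32, 57, 1267]);
translate([32, 0, 171]) cube([386, 57, 35]);
translate([32, 0, 467]) cube([386, 57, 35]);
translate([32, 0, 763]) cube([386, 57, 35]);
translate([32, 0, 1059]) cube([386, 57, 35]);


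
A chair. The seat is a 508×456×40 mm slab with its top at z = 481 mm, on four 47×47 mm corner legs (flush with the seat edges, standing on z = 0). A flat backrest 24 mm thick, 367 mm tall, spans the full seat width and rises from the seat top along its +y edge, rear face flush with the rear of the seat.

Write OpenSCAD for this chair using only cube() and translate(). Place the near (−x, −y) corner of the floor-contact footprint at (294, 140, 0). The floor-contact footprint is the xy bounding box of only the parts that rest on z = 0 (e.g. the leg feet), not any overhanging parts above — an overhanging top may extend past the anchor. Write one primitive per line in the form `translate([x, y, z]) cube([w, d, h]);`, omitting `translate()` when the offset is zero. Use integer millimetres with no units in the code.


translate([294, 140, 441]) cube([508, 456, 40]);
translate([294, 140, 0]) cube([47, 47, 441]);
translate([755, 140, 0]) cube([47, 47, 441]);
translate([294, 549, 0]) cube([47, 47, 441]);
translate([755, 549, 0]) cube([47, 47, 441]);
translate([294, 572, 481]) cube([508, 24, 367]);


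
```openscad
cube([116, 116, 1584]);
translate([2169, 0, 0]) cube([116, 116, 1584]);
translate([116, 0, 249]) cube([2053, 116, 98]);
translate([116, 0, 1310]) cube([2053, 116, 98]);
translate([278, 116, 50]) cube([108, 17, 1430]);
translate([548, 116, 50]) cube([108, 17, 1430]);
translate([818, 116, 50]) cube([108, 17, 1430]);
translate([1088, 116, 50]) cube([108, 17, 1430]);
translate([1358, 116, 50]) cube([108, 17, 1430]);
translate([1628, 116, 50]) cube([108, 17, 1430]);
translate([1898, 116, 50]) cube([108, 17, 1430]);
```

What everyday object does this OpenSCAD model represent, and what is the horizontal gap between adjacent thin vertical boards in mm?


A fence section. The picket gap is 162 mm.

Two posts, two rails, 7 pickets — a fence section. Span 2053 mm holds 7 pickets of 108 mm with 8 equal gaps: ⌊(2053 − 7·108) / 8⌋ = 162 mm.


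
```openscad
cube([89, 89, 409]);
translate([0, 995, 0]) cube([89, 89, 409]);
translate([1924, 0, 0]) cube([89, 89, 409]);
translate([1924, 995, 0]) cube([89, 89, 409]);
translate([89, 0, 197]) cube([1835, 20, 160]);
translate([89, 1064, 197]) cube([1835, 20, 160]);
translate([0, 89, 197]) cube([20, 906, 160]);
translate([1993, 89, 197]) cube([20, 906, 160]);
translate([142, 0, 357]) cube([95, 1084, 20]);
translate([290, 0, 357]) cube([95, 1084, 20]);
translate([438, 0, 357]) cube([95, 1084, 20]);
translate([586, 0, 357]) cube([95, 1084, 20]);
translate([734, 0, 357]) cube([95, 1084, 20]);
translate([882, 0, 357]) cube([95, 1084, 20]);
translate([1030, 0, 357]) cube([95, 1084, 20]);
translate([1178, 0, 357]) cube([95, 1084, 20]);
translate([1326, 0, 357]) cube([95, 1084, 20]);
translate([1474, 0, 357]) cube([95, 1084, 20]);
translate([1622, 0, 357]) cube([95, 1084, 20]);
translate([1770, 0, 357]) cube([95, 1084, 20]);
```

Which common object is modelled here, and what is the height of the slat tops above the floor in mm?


A bed frame. The slat-top height is 377 mm.

Four posts, four rails, and a row of slats — a bed frame. Slats sit on the rails at z = 197 + 160 = 357; with slat thickness 20, the top is 377 mm.


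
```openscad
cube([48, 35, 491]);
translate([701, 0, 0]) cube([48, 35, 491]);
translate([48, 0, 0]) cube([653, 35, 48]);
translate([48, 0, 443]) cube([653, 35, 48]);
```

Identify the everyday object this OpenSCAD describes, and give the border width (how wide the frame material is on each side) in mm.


A picture frame. The border width is 48 mm.

Four thin pieces enclosing a rectangular opening — a picture frame. The two full-height stiles are 491 mm tall; the top rail sits at z = 443 and is 48 mm tall, so the border above the opening is 491 − 443 = 48 mm, matching the stile x-width.


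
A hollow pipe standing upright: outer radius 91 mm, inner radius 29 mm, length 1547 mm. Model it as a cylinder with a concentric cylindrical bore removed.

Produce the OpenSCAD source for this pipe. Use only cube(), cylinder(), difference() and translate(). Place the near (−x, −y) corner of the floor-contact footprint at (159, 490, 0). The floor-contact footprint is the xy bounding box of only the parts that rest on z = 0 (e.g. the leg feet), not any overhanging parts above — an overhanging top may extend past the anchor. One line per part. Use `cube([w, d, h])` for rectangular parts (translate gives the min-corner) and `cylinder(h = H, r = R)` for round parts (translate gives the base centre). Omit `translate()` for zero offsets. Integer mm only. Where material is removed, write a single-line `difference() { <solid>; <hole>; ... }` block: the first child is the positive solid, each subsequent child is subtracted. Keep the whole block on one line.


difference() { translate([250, 581, 0]) cylinder(h = 1547, r = 91); translate([250, 581, 0]) cylinder(h = 1547, r = 29); }


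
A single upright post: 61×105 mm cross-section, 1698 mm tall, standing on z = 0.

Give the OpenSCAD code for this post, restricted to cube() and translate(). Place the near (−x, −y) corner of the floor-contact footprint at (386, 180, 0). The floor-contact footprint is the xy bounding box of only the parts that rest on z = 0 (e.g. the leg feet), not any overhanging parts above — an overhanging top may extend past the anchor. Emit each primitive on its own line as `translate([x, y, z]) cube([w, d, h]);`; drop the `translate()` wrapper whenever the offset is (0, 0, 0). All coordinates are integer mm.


translate([386, 180, 0]) cube([61, 105, 1698]);


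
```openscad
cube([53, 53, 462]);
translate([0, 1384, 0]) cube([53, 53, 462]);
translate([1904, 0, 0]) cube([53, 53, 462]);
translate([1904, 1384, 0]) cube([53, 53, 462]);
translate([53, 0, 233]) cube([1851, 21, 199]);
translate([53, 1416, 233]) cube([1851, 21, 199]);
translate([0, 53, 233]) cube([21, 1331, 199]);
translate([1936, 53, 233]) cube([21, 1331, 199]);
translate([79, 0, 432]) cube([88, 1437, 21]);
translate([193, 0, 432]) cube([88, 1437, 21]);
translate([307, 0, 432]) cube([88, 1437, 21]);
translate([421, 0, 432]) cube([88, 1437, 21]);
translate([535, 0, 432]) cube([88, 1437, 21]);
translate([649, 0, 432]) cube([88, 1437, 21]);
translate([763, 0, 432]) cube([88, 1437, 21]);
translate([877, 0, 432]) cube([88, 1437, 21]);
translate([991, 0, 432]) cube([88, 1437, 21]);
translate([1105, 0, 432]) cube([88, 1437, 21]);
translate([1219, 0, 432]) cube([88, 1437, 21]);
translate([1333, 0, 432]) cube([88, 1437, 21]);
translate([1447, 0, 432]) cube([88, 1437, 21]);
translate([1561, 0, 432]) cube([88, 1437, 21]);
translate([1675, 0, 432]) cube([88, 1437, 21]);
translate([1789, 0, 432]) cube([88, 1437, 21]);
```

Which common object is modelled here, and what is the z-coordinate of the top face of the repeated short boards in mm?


A bed frame. The slat-top height is 453 mm.

Four posts, four rails, and a row of slats — a bed frame. Slats sit on the rails at z = 233 + 199 = 432; with slat thickness 21, the top is 453 mm.


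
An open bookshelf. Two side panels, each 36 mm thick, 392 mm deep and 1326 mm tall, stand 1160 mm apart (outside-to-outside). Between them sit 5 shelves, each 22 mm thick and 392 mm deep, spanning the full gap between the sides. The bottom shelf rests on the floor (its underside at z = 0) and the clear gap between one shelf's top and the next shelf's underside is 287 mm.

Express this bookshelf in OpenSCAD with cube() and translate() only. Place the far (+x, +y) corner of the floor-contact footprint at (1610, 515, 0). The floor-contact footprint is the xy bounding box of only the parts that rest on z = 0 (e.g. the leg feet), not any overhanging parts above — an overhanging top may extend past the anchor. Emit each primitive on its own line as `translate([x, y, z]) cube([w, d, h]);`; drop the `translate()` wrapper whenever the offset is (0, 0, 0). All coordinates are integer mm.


translate([450, 123, 0]) cube([36, 392, 1326]);
translate([1574, 123, 0]) cube([36, 392, 1326]);
translate([486, 123, 0]) cube([1088, 392, 22]);
translate([486, 123, 309]) cube([1088, 392, 22]);
translate([486, 123, 618]) cube([1088, 392, 22]);
translate([486, 123, 927]) cube([1088, 392, 22]);
translate([486, 123, 1236]) cube([1088, 392, 22]);


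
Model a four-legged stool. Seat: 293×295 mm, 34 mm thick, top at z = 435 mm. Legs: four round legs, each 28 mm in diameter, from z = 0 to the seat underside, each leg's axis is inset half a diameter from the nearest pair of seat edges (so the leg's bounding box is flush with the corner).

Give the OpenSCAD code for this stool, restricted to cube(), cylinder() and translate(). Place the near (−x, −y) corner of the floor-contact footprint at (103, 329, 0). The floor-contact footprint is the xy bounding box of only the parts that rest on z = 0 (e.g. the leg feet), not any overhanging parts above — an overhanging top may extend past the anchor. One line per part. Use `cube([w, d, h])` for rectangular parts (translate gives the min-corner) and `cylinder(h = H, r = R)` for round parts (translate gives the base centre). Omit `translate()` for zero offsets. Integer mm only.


// leg_h = 435 - 34 = 401
translate([103, 329, 401]) cube([293, 295, 34]);
translate([117, 343, 0]) cylinder(h = 401, r = 14);
translate([382, 343, 0]) cylinder(h = 401, r = 14);
translate([117, 610, 0]) cylinder(h = 401, r = 14);
translate([382, 610, 0]) cylinder(h = 401, r = 14);


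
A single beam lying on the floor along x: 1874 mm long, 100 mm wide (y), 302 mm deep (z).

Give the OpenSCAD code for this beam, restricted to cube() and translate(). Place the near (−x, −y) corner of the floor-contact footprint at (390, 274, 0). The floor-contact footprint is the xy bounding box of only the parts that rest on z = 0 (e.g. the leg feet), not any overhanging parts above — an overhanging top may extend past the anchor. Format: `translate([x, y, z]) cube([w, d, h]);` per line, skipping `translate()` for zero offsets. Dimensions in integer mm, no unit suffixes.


translate([390, 274, 0]) cube([1874, 100, 302]);


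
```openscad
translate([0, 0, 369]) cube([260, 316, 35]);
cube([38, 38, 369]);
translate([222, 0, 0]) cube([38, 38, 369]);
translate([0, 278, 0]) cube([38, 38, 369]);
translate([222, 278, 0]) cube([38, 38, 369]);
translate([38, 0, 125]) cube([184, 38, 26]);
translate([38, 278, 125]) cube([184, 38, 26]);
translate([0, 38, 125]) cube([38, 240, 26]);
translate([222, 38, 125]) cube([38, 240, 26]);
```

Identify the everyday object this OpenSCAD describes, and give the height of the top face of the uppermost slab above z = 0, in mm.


A stool. The seat height is 404 mm.

A 260×316×35 slab at z = 369 on four corner posts — a stool. The seat top is 369 + 35 = 404 mm.


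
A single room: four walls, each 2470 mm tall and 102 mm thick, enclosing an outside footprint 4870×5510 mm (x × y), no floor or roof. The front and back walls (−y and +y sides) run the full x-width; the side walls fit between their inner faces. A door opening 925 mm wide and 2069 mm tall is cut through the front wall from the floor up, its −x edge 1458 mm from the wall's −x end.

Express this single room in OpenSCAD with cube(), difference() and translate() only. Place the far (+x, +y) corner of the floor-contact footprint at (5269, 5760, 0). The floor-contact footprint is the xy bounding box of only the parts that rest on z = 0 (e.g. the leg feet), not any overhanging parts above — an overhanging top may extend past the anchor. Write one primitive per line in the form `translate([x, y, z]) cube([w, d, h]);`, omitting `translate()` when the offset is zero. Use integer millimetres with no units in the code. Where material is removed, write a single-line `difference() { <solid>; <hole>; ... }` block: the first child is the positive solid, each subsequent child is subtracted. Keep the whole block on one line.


difference() { translate([399, 250, 0]) cube([4870, 102, 2470]); translate([1857, 250, 0]) cube([925, 102, 2069]); }
translate([399, 5658, 0]) cube([4870, 102, 2470]);
translate([399, 352, 0]) cube([102, 5306, 2470]);
translate([5167, 352, 0]) cube([102, 5306, 2470]);


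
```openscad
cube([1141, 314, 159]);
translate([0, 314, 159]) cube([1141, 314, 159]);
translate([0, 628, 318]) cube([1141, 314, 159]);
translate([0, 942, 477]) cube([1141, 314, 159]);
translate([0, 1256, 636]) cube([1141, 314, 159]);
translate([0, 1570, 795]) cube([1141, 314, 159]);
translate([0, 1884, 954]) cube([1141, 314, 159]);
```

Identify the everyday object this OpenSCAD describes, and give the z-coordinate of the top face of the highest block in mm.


A staircase. The total rise is 1113 mm.

7 identical blocks, each offset up and back from the previous — a staircase. Each step is 159 mm tall and there are 7 of them, so the total rise is 7 × 159 = 1113 mm.


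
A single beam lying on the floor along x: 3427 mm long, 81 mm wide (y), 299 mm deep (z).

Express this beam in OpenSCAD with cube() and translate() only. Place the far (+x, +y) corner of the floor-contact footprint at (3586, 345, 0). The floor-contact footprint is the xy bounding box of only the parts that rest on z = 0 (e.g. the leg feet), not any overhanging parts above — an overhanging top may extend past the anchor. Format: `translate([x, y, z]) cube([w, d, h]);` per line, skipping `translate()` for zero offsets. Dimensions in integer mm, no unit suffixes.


translate([159, 264, 0]) cube([3427, 81, 299]);


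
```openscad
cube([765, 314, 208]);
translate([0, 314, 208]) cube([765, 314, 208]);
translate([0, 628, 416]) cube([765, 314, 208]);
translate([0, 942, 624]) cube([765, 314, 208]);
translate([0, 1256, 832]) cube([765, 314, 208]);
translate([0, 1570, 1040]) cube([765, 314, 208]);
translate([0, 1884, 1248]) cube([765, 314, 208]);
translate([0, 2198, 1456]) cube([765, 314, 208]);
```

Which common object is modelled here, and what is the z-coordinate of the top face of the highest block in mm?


A staircase. The total rise is 1664 mm.

8 identical blocks, each offset up and back from the previous — a staircase. Each step is 208 mm tall and there are 8 of them, so the total rise is 8 × 208 = 1664 mm.


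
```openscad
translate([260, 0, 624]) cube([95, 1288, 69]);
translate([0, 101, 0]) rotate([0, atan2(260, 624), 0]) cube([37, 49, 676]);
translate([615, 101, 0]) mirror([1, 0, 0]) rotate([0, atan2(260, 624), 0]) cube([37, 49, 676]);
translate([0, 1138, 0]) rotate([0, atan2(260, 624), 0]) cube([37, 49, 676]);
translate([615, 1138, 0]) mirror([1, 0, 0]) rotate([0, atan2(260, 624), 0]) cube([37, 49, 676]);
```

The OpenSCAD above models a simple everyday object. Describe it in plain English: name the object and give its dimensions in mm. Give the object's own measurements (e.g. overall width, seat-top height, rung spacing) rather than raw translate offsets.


A sawhorse. A 95×1288×69 mm beam (x, y, z) sits on two A-frame leg pairs. Each pair is two raked legs of 37×49 mm section (49 mm along y) splaying symmetrically in x. Each leg rises 624 mm vertically over 260 mm of horizontal reach and is 676 mm long along its own axis. Every leg's outer bottom edge rests on the floor and its outer top edge meets a bottom edge of the beam — the left legs (tilting toward +x) meet the beam's −x bottom edge, the right legs (their mirror images, tilting toward −x) meet its +x bottom edge — so the leg tops tuck under the beam, the beam's underside is 624 mm above the floor, and the feet are 615 mm apart outside-to-outside with the beam centred between them. The two leg pairs are set in 101 mm from either end of the beam.


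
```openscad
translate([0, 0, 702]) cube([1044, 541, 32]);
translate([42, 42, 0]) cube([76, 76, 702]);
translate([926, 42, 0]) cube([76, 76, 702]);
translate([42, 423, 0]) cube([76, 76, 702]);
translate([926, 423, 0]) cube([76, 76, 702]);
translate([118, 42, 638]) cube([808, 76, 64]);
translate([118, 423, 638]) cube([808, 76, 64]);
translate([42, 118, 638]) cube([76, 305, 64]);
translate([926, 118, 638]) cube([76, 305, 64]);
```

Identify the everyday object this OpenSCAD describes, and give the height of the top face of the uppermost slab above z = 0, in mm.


A table. The table height is 734 mm.

A 1044×541×32 slab sits at z = 702 on four 76 mm square posts — a table. The top surface is at 702 + 32 = 734 mm.


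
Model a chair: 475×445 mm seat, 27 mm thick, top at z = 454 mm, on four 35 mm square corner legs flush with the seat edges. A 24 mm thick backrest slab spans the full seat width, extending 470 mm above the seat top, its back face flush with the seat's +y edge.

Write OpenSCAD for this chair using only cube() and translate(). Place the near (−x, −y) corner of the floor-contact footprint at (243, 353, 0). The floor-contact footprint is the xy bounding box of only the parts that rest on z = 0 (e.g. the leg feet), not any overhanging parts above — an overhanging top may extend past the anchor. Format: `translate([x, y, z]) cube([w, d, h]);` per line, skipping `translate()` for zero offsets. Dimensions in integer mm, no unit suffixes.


// leg_h = 454 - 27 = 427
translate([243, 353, 427]) cube([475, 445, 27]);
translate([243, 353, 0]) cube([35, 35, 427]);
translate([683, 353, 0]) cube([35, 35, 427]);
translate([243, 763, 0]) cube([35, 35, 427]);
translate([683, 763, 0]) cube([35, 35, 427]);
translate([243, 774, 454]) cube([475, 24, 470]);


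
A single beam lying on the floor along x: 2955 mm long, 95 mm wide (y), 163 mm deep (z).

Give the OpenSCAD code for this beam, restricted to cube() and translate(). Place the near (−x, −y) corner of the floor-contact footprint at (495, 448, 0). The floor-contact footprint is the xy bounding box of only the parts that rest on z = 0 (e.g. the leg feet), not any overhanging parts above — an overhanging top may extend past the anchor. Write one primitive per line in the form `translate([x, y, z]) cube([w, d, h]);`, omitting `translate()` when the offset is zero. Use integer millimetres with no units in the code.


translate([495, 448, 0]) cube([2955, 95, 163]);


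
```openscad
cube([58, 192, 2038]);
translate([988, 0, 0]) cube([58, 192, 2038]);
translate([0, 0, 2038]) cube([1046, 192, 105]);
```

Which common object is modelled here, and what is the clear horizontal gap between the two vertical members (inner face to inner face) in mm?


A door frame. The clear opening width is 930 mm.

Two 2038 mm tall posts with a header on top — a door frame. The left jamb is 58 mm wide at x = 0; the right jamb starts at x = 988. The clear opening is 988 − 58 = 930 mm.


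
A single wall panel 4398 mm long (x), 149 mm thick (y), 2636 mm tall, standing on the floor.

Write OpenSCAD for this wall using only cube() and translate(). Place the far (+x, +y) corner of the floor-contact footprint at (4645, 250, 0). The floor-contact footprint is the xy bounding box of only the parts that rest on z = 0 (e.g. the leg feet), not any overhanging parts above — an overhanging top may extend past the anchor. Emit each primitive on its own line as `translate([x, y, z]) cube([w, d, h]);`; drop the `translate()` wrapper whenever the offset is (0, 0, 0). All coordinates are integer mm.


translate([247, 101, 0]) cube([4398, 149, 2636]);


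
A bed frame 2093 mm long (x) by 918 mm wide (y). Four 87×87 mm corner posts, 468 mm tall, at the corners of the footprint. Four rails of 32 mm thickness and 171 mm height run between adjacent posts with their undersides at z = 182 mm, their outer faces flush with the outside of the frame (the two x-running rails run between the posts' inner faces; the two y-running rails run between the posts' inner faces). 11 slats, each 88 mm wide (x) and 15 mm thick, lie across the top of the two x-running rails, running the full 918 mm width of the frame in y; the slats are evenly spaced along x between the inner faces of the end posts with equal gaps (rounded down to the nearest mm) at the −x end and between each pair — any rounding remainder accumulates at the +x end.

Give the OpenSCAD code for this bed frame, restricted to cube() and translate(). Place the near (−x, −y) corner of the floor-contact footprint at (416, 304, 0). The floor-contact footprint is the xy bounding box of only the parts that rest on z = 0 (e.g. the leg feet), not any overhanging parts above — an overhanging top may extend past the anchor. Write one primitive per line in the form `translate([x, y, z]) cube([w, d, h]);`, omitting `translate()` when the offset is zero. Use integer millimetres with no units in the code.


translate([416, 304, 0]) cube([87, 87, 468]);
translate([416, 1135, 0]) cube([87, 87, 468]);
translate([2422, 304, 0]) cube([87, 87, 468]);
translate([2422, 1135, 0]) cube([87, 87, 468]);
translate([503, 304, 182]) cube([1919, 32, 171]);
translate([503, 1190, 182]) cube([1919, 32, 171]);
translate([416, 391, 182]) cube([32, 744, 171]);
translate([2477, 391, 182]) cube([32, 744, 171]);
translate([582, 304, 353]) cube([88, 918, 15]);
translate([749, 304, 353]) cube([88, 918, 15]);
translate([916, 304, 353]) cube([88, 918, 15]);
translate([1083, 304, 353]) cube([88, 918, 15]);
translate([1250, 304, 353]) cube([88, 918, 15]);
translate([1417, 304, 353]) cube([88, 918, 15]);
translate([1584, 304, 353]) cube([88, 918, 15]);
translate([1751, 304, 353]) cube([88, 918, 15]);
translate([1918, 304, 353]) cube([88, 918, 15]);
translate([2085, 304, 353]) cube([88, 918, 15]);
translate([2252, 304, 353]) cube([88, 918, 15]);


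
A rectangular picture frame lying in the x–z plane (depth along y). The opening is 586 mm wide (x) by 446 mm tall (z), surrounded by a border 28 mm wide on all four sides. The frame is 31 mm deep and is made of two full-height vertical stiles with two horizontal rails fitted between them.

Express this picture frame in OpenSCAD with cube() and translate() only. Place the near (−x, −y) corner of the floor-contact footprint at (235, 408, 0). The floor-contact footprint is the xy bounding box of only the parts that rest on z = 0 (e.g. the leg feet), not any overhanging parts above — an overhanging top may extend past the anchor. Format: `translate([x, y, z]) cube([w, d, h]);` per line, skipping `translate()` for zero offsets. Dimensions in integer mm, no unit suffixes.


translate([235, 408, 0]) cube([28, 31, 502]);
translate([849, 408, 0]) cube([28, 31, 502]);
translate([263, 408, 0]) cube([586, 31, 28]);
translate([263, 408, 474]) cube([586, 31, 28]);


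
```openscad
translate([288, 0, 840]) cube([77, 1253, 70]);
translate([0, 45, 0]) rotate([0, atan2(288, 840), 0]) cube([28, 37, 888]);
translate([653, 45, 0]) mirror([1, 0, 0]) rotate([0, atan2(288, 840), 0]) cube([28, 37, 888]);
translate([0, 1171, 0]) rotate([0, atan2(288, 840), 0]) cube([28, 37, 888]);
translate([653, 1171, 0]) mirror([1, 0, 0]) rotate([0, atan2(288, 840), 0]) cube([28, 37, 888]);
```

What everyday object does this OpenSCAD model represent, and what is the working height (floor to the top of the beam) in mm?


A sawhorse. The overall height is 910 mm.

A beam across two mirrored pairs of raked legs — a sawhorse. The beam's underside is at z = 840 (matching the legs' vertical rise in atan2(288, 840)) and the beam is 70 mm tall, so its top is at 840 + 70 = 910 mm. The raked legs top out at the beam's underside, so that is the highest point.


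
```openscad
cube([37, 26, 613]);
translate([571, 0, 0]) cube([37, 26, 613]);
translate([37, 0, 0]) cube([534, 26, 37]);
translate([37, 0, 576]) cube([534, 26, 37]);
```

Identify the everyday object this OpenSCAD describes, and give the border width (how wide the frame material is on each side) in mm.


A picture frame. The border width is 37 mm.

Four thin pieces enclosing a rectangular opening — a picture frame. The two full-height stiles are 613 mm tall; the top rail sits at z = 576 and is 37 mm tall, so the border above the opening is 613 − 576 = 37 mm, matching the stile x-width.


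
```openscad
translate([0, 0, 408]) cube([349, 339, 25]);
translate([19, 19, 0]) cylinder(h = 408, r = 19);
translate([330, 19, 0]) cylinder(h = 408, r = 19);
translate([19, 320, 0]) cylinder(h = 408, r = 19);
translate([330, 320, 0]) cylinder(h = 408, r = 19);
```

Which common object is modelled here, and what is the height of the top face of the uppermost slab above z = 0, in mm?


A stool. The seat height is 433 mm.

A 349×339×25 slab at z = 408 on four corner cylinders — a stool. The seat top is 408 + 25 = 433 mm.
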